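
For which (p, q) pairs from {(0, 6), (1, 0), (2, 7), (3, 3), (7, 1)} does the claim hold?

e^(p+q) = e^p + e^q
None

Testing each pair:
(0, 6): LHS = e^6 ≈ 403.4, RHS = 1 + e^6 ≈ 404.4 → fails
(1, 0): LHS = e ≈ 2.718, RHS = 1 + e ≈ 3.718 → fails
(2, 7): LHS = e^9 ≈ 8103, RHS = e^2 + e^7 ≈ 1104 → fails
(3, 3): LHS = e^6 ≈ 403.4, RHS = 2·e^3 ≈ 40.17 → fails
(7, 1): LHS = e^8 ≈ 2981, RHS = e + e^7 ≈ 1099 → fails

No pair satisfies the claim.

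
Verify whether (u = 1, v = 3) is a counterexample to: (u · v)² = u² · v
Yes

Substituting u = 1, v = 3:
LHS = (1 · 3)² = 9
RHS = 1² · 3 = 3

Since LHS ≠ RHS, this pair disproves the claim.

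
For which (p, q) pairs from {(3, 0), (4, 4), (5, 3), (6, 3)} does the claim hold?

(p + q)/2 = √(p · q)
(4, 4)

Testing each pair:
(3, 0): LHS = 3/2, RHS = 0 → fails
(4, 4): LHS = 4, RHS = 4 → holds
(5, 3): LHS = 4, RHS = √(15) ≈ 3.873 → fails
(6, 3): LHS = 9/2, RHS = 3·√(2) ≈ 4.243 → fails

1 of 4 pairs satisfies the claim.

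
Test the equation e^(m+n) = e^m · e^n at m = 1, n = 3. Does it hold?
Holds

Substituting m = 1, n = 3:

LHS = e^(1+3) = e^4 ≈ 54.6
RHS = e^1 · e^3 = e^4 ≈ 54.6

LHS = RHS, so the equation holds at this point.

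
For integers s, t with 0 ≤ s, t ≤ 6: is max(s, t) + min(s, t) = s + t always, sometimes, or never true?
The identity holds for every pair in the range. For instance at (s, t) = (1, 5): both sides equal 6.

Answer: Always true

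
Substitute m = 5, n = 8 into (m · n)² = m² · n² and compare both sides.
LHS = (5 · 8)² = 1600
RHS = 5² · 8² = 1600

LHS = RHS: the two sides agree.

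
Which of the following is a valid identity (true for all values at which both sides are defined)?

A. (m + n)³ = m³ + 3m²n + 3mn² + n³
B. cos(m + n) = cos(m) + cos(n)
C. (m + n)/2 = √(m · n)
A

A: holds — e.g. at (2, 3), both sides equal 125.
B: fails at (5, 8) — LHS = cos(13) ≈ 0.9074, RHS = cos(8) + cos(5) ≈ 0.1382.
C: fails at (3, 7) — LHS = 5, RHS = √(21) ≈ 4.583.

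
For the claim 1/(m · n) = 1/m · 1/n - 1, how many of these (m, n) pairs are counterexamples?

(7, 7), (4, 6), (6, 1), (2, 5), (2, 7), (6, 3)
6

Testing each pair:
(7, 7): LHS = 1/49, RHS = -48/49 → counterexample
(4, 6): LHS = 1/24, RHS = -23/24 → counterexample
(6, 1): LHS = 1/6, RHS = -5/6 → counterexample
(2, 5): LHS = 1/10, RHS = -9/10 → counterexample
(2, 7): LHS = 1/14, RHS = -13/14 → counterexample
(6, 3): LHS = 1/18, RHS = -17/18 → counterexample

That makes 6 counterexamples.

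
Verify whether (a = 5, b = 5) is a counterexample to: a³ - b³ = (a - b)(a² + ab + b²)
No

Substituting a = 5, b = 5:
LHS = 5³ - 5³ = 0
RHS = (5 - 5)(5² + 5·5 + 5²) = 0

The sides agree, so this pair does not disprove the claim.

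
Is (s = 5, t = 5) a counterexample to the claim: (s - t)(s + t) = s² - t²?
Substituting s = 5, t = 5:
LHS = (5 - 5)(5 + 5) = 0
RHS = 5² - 5² = 0

The sides agree, so this pair does not disprove the claim.

Answer: No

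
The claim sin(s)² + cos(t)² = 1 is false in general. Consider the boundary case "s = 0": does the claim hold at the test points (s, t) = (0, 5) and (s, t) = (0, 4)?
At (0, 5): LHS = cos(5)² ≈ 0.08046 ≠ RHS = 1
At (0, 4): LHS = cos(4)² ≈ 0.4272 ≠ RHS = 1

Answer: No, fails at both test points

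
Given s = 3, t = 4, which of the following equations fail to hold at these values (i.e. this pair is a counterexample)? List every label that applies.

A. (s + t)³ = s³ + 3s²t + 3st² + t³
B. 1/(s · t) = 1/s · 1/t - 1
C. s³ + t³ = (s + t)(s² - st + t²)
B

Evaluating each claim at the given values:
A. LHS = 343, RHS = 343 → holds here (LHS = RHS)
B. LHS = 1/12, RHS = -11/12 → fails here (LHS ≠ RHS)
C. LHS = 91, RHS = 91 → holds here (LHS = RHS)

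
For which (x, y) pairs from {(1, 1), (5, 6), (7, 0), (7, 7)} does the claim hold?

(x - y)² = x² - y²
Testing each pair:
(1, 1): LHS = 0, RHS = 0 → holds
(5, 6): LHS = 1, RHS = -11 → fails
(7, 0): LHS = 49, RHS = 49 → holds
(7, 7): LHS = 0, RHS = 0 → holds

3 of 4 pairs satisfy the claim.

Answer: (1, 1), (7, 0), (7, 7)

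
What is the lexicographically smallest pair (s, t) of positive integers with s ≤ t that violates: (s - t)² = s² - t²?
(s, t) = (1, 2)

Substituting (1, 2) into the claim:
LHS = (1 - 2)² = 1
RHS = 1² - 2² = -3

Since LHS ≠ RHS, this pair disproves the claim, and no lexicographically smaller pair (s ≤ t, positive integers) does.

For instance (3, 8) is also a counterexample (LHS = 25, RHS = -55), but it's lexicographically larger.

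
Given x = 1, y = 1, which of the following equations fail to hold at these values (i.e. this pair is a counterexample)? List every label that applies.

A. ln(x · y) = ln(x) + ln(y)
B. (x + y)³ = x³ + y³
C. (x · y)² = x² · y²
B

Evaluating each claim at the given values:
A. LHS = 0, RHS = 0 → holds here (LHS = RHS)
B. LHS = 8, RHS = 2 → fails here (LHS ≠ RHS)
C. LHS = 1, RHS = 1 → holds here (LHS = RHS)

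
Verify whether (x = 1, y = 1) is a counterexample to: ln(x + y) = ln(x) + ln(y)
Yes

Substituting x = 1, y = 1:
LHS = ln(1 + 1) = ln(2) ≈ 0.6931
RHS = ln(1) + ln(1) = 0

Since LHS ≠ RHS, this pair disproves the claim.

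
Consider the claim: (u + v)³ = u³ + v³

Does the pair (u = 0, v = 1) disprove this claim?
No

Substituting u = 0, v = 1:
LHS = (0 + 1)³ = 1
RHS = 0³ + 1³ = 1

The sides agree, so this pair does not disprove the claim.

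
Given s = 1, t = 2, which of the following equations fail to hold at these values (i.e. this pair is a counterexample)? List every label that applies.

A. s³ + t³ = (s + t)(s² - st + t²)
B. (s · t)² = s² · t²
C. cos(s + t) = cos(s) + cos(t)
Evaluating each claim at the given values:
A. LHS = 9, RHS = 9 → holds here (LHS = RHS)
B. LHS = 4, RHS = 4 → holds here (LHS = RHS)
C. LHS = cos(3) ≈ -0.99, RHS = cos(2) + cos(1) ≈ 0.1242 → fails here (LHS ≠ RHS)

Answer: C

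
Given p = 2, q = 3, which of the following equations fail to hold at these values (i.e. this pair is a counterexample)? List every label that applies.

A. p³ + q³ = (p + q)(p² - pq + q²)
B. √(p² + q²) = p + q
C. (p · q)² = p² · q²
B

Evaluating each claim at the given values:
A. LHS = 35, RHS = 35 → holds here (LHS = RHS)
B. LHS = √(13) ≈ 3.606, RHS = 5 → fails here (LHS ≠ RHS)
C. LHS = 36, RHS = 36 → holds here (LHS = RHS)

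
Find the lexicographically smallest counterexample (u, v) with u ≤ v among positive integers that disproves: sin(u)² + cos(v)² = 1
(u, v) = (1, 2)

At (1, 1): both sides equal 1, so it holds there.

Substituting (1, 2) into the claim:
LHS = sin(1)² + cos(2)² ≈ 0.8813
RHS = 1

Since LHS ≠ RHS, this pair disproves the claim, and no lexicographically smaller pair (u ≤ v, positive integers) does.

For instance (1, 4) is also a counterexample (LHS = cos(4)² + sin(1)² ≈ 1.135, RHS = 1), but it's lexicographically larger.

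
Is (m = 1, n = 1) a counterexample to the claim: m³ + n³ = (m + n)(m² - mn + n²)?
Substituting m = 1, n = 1:
LHS = 1³ + 1³ = 2
RHS = (1 + 1)(1² - 1·1 + 1²) = 2

The sides agree, so this pair does not disprove the claim.

Answer: No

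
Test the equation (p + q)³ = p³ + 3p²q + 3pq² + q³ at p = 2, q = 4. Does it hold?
Substituting p = 2, q = 4:

LHS = (2 + 4)³ = 216
RHS = 2³ + 3·2²·4 + 3·2·4² + 4³ = 216

LHS = RHS, so the equation holds at this point.

Answer: Holds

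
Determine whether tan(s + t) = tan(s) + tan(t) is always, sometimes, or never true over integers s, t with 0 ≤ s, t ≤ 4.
Sometimes true

It holds at (s, t) = (4, 0) (both sides equal tan(4) ≈ 1.158), but fails at (s, t) = (1, 3) (LHS = tan(4) ≈ 1.158, RHS = tan(3) + tan(1) ≈ 1.415).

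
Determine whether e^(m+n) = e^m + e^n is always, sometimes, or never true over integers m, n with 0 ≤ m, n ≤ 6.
Never true

The claim fails for every pair in the range. For instance at (m, n) = (1, 0): LHS = e ≈ 2.718, RHS = 1 + e ≈ 3.718.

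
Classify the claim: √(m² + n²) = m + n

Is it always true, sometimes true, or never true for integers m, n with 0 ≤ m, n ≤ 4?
Sometimes true

It holds at (m, n) = (4, 0) (both sides equal 4), but fails at (m, n) = (2, 1) (LHS = √(5) ≈ 2.236, RHS = 3).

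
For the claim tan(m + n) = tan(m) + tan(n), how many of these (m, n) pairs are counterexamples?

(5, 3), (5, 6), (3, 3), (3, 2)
4

Testing each pair:
(5, 3): LHS = tan(8) ≈ -6.8, RHS = tan(5) + tan(3) ≈ -3.523 → counterexample
(5, 6): LHS = tan(11) ≈ -226, RHS = tan(5) + tan(6) ≈ -3.672 → counterexample
(3, 3): LHS = tan(6) ≈ -0.291, RHS = 2·tan(3) ≈ -0.2851 → counterexample
(3, 2): LHS = tan(5) ≈ -3.381, RHS = tan(2) + tan(3) ≈ -2.328 → counterexample

That makes 4 counterexamples.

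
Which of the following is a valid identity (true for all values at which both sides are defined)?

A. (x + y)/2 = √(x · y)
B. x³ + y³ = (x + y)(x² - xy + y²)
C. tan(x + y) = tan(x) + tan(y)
B

A: fails at (3, 4) — LHS = 7/2, RHS = 2·√(3) ≈ 3.464.
B: holds — e.g. at (1, 2), both sides equal 9.
C: fails at (3, 3) — LHS = tan(6) ≈ -0.291, RHS = 2·tan(3) ≈ -0.2851.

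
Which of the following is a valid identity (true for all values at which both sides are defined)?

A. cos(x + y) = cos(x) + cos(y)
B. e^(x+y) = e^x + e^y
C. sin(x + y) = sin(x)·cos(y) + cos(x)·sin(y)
A: fails at (1, 5) — LHS = cos(6) ≈ 0.9602, RHS = cos(5) + cos(1) ≈ 0.824.
B: fails at (3, 3) — LHS = e^6 ≈ 403.4, RHS = 2·e^3 ≈ 40.17.
C: holds — e.g. at (5, 8), both sides equal sin(13) ≈ 0.4202.

Answer: C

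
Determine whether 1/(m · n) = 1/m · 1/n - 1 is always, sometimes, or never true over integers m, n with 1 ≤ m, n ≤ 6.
Never true

The claim fails for every pair in the range. For instance at (m, n) = (2, 1): LHS = 1/2, RHS = -1/2.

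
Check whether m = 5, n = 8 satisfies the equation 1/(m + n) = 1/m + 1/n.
Fails

Substituting m = 5, n = 8:

LHS = 1/(5 + 8) = 1/13
RHS = 1/5 + 1/8 = 13/40

LHS ≠ RHS, so the equation does not hold at this point.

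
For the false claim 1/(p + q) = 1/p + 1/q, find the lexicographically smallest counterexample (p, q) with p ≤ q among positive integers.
Substituting (1, 1) into the claim:
LHS = 1/(1 + 1) = 1/2
RHS = 1/1 + 1/1 = 2

Since LHS ≠ RHS, this pair disproves the claim, and no lexicographically smaller pair (p ≤ q, positive integers) does.

For instance (2, 8) is also a counterexample (LHS = 1/10, RHS = 5/8), but it's lexicographically larger.

Answer: (p, q) = (1, 1)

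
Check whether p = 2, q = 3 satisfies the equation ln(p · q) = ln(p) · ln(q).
Fails

Substituting p = 2, q = 3:

LHS = ln(2 · 3) = ln(6) ≈ 1.792
RHS = ln(2) · ln(3) ≈ 0.7615

LHS ≠ RHS, so the equation does not hold at this point.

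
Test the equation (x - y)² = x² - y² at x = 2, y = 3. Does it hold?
Fails

Substituting x = 2, y = 3:

LHS = (2 - 3)² = 1
RHS = 2² - 3² = -5

LHS ≠ RHS, so the equation does not hold at this point.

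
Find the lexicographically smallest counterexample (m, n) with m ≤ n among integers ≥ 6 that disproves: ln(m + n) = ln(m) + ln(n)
Substituting (6, 6) into the claim:
LHS = ln(6 + 6) = ln(12) ≈ 2.485
RHS = ln(6) + ln(6) = 2·ln(6) ≈ 3.584

Since LHS ≠ RHS, this pair disproves the claim, and no lexicographically smaller pair (m ≤ n, integers ≥ 6) does.

For instance (8, 12) is also a counterexample (LHS = ln(20) ≈ 2.996, RHS = ln(8) + ln(12) ≈ 4.564), but it's lexicographically larger.

Answer: (m, n) = (6, 6)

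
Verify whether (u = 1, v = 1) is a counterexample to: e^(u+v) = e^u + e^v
Yes

Substituting u = 1, v = 1:
LHS = e^(1+1) = e^2 ≈ 7.389
RHS = e^1 + e^1 = 2·e ≈ 5.437

Since LHS ≠ RHS, this pair disproves the claim.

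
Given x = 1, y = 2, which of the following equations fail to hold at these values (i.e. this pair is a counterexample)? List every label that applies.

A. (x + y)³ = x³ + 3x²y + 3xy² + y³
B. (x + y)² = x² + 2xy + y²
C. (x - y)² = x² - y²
Evaluating each claim at the given values:
A. LHS = 27, RHS = 27 → holds here (LHS = RHS)
B. LHS = 9, RHS = 9 → holds here (LHS = RHS)
C. LHS = 1, RHS = -3 → fails here (LHS ≠ RHS)

Answer: C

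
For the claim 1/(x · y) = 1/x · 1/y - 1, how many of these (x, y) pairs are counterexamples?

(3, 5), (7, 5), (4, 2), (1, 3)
Testing each pair:
(3, 5): LHS = 1/15, RHS = -14/15 → counterexample
(7, 5): LHS = 1/35, RHS = -34/35 → counterexample
(4, 2): LHS = 1/8, RHS = -7/8 → counterexample
(1, 3): LHS = 1/3, RHS = -2/3 → counterexample

That makes 4 counterexamples.

Answer: 4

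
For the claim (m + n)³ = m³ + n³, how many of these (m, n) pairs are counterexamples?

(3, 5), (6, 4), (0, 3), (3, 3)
Testing each pair:
(3, 5): LHS = 512, RHS = 152 → counterexample
(6, 4): LHS = 1000, RHS = 280 → counterexample
(0, 3): LHS = 27, RHS = 27 → satisfies claim
(3, 3): LHS = 216, RHS = 54 → counterexample

That makes 3 counterexamples.

Answer: 3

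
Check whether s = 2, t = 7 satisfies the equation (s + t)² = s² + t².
Fails

Substituting s = 2, t = 7:

LHS = (2 + 7)² = 81
RHS = 2² + 7² = 53

LHS ≠ RHS, so the equation does not hold at this point.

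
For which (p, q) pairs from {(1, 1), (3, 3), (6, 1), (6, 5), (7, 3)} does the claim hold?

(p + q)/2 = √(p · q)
Testing each pair:
(1, 1): LHS = 1, RHS = 1 → holds
(3, 3): LHS = 3, RHS = 3 → holds
(6, 1): LHS = 7/2, RHS = √(6) ≈ 2.449 → fails
(6, 5): LHS = 11/2, RHS = √(30) ≈ 5.477 → fails
(7, 3): LHS = 5, RHS = √(21) ≈ 4.583 → fails

2 of 5 pairs satisfy the claim.

Answer: (1, 1), (3, 3)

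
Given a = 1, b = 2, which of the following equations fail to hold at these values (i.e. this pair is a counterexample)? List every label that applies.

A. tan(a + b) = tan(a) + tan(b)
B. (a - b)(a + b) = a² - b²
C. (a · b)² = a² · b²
A

Evaluating each claim at the given values:
A. LHS = tan(3) ≈ -0.1425, RHS = tan(2) + tan(1) ≈ -0.6276 → fails here (LHS ≠ RHS)
B. LHS = -3, RHS = -3 → holds here (LHS = RHS)
C. LHS = 4, RHS = 4 → holds here (LHS = RHS)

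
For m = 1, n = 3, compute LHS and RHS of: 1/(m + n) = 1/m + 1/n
LHS = 1/(1 + 3) = 1/4
RHS = 1/1 + 1/3 = 4/3

LHS ≠ RHS, so the equation does not hold here.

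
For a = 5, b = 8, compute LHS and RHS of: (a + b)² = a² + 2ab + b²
LHS = (5 + 8)² = 169
RHS = 5² + 2·5·8 + 8² = 169

LHS = RHS: the two sides agree.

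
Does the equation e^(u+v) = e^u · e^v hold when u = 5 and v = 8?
Holds

Substituting u = 5, v = 8:

LHS = e^(5+8) = e^13 ≈ 442413.4
RHS = e^5 · e^8 = e^13 ≈ 442413.4

LHS = RHS, so the equation holds at this point.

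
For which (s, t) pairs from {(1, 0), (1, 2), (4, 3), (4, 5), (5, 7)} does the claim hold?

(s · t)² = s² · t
Testing each pair:
(1, 0): LHS = 0, RHS = 0 → holds
(1, 2): LHS = 4, RHS = 2 → fails
(4, 3): LHS = 144, RHS = 48 → fails
(4, 5): LHS = 400, RHS = 80 → fails
(5, 7): LHS = 1225, RHS = 175 → fails

1 of 5 pairs satisfies the claim.

Answer: (1, 0)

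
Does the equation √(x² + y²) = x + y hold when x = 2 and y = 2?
Fails

Substituting x = 2, y = 2:

LHS = √(2² + 2²) = 2·√(2) ≈ 2.828
RHS = 2 + 2 = 4

LHS ≠ RHS, so the equation does not hold at this point.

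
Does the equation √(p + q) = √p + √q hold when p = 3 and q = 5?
Fails

Substituting p = 3, q = 5:

LHS = √(3 + 5) = 2·√(2) ≈ 2.828
RHS = √3 + √5 = √(3) + √(5) ≈ 3.968

LHS ≠ RHS, so the equation does not hold at this point.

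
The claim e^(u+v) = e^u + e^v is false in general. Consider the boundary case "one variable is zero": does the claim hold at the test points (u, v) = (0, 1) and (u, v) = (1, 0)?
No, fails at both test points

At (0, 1): LHS = e ≈ 2.718 ≠ RHS = 1 + e ≈ 3.718
At (1, 0): LHS = e ≈ 2.718 ≠ RHS = 1 + e ≈ 3.718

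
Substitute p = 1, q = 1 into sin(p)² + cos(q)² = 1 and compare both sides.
LHS = sin(1)² + cos(1)² = 1
RHS = 1

LHS = RHS: the two sides agree.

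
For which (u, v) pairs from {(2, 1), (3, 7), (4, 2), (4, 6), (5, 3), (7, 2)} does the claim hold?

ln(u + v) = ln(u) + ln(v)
Testing each pair:
(2, 1): LHS = ln(3) ≈ 1.099, RHS = ln(2) ≈ 0.6931 → fails
(3, 7): LHS = ln(10) ≈ 2.303, RHS = ln(3) + ln(7) ≈ 3.045 → fails
(4, 2): LHS = ln(6) ≈ 1.792, RHS = ln(2) + ln(4) ≈ 2.079 → fails
(4, 6): LHS = ln(10) ≈ 2.303, RHS = ln(4) + ln(6) ≈ 3.178 → fails
(5, 3): LHS = ln(8) ≈ 2.079, RHS = ln(3) + ln(5) ≈ 2.708 → fails
(7, 2): LHS = ln(9) ≈ 2.197, RHS = ln(2) + ln(7) ≈ 2.639 → fails

No pair satisfies the claim.

Answer: None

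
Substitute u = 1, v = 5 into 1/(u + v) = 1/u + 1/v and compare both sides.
LHS = 1/(1 + 5) = 1/6
RHS = 1/1 + 1/5 = 6/5

LHS ≠ RHS, so the equation does not hold here.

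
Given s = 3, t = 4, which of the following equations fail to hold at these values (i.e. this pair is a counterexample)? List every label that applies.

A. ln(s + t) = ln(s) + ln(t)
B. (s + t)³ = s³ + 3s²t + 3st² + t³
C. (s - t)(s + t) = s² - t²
Evaluating each claim at the given values:
A. LHS = ln(7) ≈ 1.946, RHS = ln(3) + ln(4) ≈ 2.485 → fails here (LHS ≠ RHS)
B. LHS = 343, RHS = 343 → holds here (LHS = RHS)
C. LHS = -7, RHS = -7 → holds here (LHS = RHS)

Answer: A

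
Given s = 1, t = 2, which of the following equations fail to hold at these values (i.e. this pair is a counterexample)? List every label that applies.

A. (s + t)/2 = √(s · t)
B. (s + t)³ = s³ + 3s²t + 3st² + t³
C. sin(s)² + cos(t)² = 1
Evaluating each claim at the given values:
A. LHS = 3/2, RHS = √(2) ≈ 1.414 → fails here (LHS ≠ RHS)
B. LHS = 27, RHS = 27 → holds here (LHS = RHS)
C. LHS = cos(2)² + sin(1)² ≈ 0.8813, RHS = 1 → fails here (LHS ≠ RHS)

Answer: A, C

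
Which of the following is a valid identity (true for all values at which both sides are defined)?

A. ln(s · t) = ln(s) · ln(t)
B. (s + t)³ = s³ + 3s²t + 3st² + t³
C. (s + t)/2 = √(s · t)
A: fails at (5, 8) — LHS = ln(40) ≈ 3.689, RHS = ln(5)·ln(8) ≈ 3.347.
B: holds — e.g. at (1, 1), both sides equal 8.
C: fails at (3, 7) — LHS = 5, RHS = √(21) ≈ 4.583.

Answer: B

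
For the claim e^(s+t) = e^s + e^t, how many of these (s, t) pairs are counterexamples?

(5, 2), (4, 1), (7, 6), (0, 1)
4

Testing each pair:
(5, 2): LHS = e^7 ≈ 1097, RHS = e^2 + e^5 ≈ 155.8 → counterexample
(4, 1): LHS = e^5 ≈ 148.4, RHS = e + e^4 ≈ 57.32 → counterexample
(7, 6): LHS = e^13 ≈ 442413.4, RHS = e^6 + e^7 ≈ 1500 → counterexample
(0, 1): LHS = e ≈ 2.718, RHS = 1 + e ≈ 3.718 → counterexample

That makes 4 counterexamples.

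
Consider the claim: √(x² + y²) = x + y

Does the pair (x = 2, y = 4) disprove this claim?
Yes

Substituting x = 2, y = 4:
LHS = √(2² + 4²) = 2·√(5) ≈ 4.472
RHS = 2 + 4 = 6

Since LHS ≠ RHS, this pair disproves the claim.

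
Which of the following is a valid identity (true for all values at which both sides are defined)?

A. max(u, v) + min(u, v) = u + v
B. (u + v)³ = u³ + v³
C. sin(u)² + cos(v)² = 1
A: holds — e.g. at (1, 1), both sides equal 2.
B: fails at (5, 5) — LHS = 1000, RHS = 250.
C: fails at (1, 4) — LHS = cos(4)² + sin(1)² ≈ 1.135, RHS = 1.

Answer: A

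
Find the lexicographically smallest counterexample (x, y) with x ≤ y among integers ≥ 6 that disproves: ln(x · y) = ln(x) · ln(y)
(x, y) = (6, 6)

Substituting (6, 6) into the claim:
LHS = ln(6 · 6) = ln(36) ≈ 3.584
RHS = ln(6) · ln(6) = ln(6)² ≈ 3.21

Since LHS ≠ RHS, this pair disproves the claim, and no lexicographically smaller pair (x ≤ y, integers ≥ 6) does.

For instance (12, 12) is also a counterexample (LHS = ln(144) ≈ 4.97, RHS = ln(12)² ≈ 6.175), but it's lexicographically larger.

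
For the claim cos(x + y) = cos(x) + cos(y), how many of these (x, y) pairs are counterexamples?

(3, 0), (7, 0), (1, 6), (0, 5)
4

Testing each pair:
(3, 0): LHS = cos(3) ≈ -0.99, RHS = cos(3) + 1 ≈ 0.01001 → counterexample
(7, 0): LHS = cos(7) ≈ 0.7539, RHS = cos(7) + 1 ≈ 1.754 → counterexample
(1, 6): LHS = cos(7) ≈ 0.7539, RHS = cos(1) + cos(6) ≈ 1.5 → counterexample
(0, 5): LHS = cos(5) ≈ 0.2837, RHS = cos(5) + 1 ≈ 1.284 → counterexample

That makes 4 counterexamples.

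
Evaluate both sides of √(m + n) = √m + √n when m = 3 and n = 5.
LHS = √(3 + 5) = 2·√(2) ≈ 2.828
RHS = √3 + √5 = √(3) + √(5) ≈ 3.968

LHS ≠ RHS (they differ by about 1.14), so the equation does not hold here.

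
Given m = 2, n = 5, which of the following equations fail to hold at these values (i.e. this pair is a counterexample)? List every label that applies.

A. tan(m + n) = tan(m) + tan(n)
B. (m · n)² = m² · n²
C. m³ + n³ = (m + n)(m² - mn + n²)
A

Evaluating each claim at the given values:
A. LHS = tan(7) ≈ 0.8714, RHS = tan(5) + tan(2) ≈ -5.566 → fails here (LHS ≠ RHS)
B. LHS = 100, RHS = 100 → holds here (LHS = RHS)
C. LHS = 133, RHS = 133 → holds here (LHS = RHS)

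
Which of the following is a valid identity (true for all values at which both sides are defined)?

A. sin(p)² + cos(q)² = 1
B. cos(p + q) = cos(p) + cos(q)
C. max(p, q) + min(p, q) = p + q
A: fails at (2, 3) — LHS = sin(2)² + cos(3)² ≈ 1.807, RHS = 1.
B: fails at (5, 8) — LHS = cos(13) ≈ 0.9074, RHS = cos(8) + cos(5) ≈ 0.1382.
C: holds — e.g. at (4, 4), both sides equal 8.

Answer: C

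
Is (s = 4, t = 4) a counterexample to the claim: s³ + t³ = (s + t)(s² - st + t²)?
No

Substituting s = 4, t = 4:
LHS = 4³ + 4³ = 128
RHS = (4 + 4)(4² - 4·4 + 4²) = 128

The sides agree, so this pair does not disprove the claim.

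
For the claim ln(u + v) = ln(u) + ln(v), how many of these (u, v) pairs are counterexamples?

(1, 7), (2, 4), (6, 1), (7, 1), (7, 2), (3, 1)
Testing each pair:
(1, 7): LHS = ln(8) ≈ 2.079, RHS = ln(7) ≈ 1.946 → counterexample
(2, 4): LHS = ln(6) ≈ 1.792, RHS = ln(2) + ln(4) ≈ 2.079 → counterexample
(6, 1): LHS = ln(7) ≈ 1.946, RHS = ln(6) ≈ 1.792 → counterexample
(7, 1): LHS = ln(8) ≈ 2.079, RHS = ln(7) ≈ 1.946 → counterexample
(7, 2): LHS = ln(9) ≈ 2.197, RHS = ln(2) + ln(7) ≈ 2.639 → counterexample
(3, 1): LHS = ln(4) ≈ 1.386, RHS = ln(3) ≈ 1.099 → counterexample

That makes 6 counterexamples.

Answer: 6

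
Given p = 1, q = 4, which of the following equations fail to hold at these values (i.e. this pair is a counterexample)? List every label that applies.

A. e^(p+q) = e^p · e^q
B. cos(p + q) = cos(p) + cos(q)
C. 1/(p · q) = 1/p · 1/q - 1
Evaluating each claim at the given values:
A. LHS = e^5 ≈ 148.4, RHS = e^5 ≈ 148.4 → holds here (LHS = RHS)
B. LHS = cos(5) ≈ 0.2837, RHS = cos(4) + cos(1) ≈ -0.1133 → fails here (LHS ≠ RHS)
C. LHS = 1/4, RHS = -3/4 → fails here (LHS ≠ RHS)

Answer: B, C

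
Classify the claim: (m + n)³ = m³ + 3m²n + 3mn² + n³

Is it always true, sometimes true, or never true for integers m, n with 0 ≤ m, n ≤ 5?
The identity holds for every pair in the range. For instance at (m, n) = (2, 3): both sides equal 125.

Answer: Always true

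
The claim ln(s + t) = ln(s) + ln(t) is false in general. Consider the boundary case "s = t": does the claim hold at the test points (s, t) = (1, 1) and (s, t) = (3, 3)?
At (1, 1): LHS = ln(2) ≈ 0.6931 ≠ RHS = 0
At (3, 3): LHS = ln(6) ≈ 1.792 ≠ RHS = 2·ln(3) ≈ 2.197

Answer: No, fails at both test points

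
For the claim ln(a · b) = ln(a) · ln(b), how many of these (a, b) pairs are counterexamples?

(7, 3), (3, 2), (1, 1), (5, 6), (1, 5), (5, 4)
5

Testing each pair:
(7, 3): LHS = ln(21) ≈ 3.045, RHS = ln(3)·ln(7) ≈ 2.138 → counterexample
(3, 2): LHS = ln(6) ≈ 1.792, RHS = ln(2)·ln(3) ≈ 0.7615 → counterexample
(1, 1): LHS = 0, RHS = 0 → satisfies claim
(5, 6): LHS = ln(30) ≈ 3.401, RHS = ln(5)·ln(6) ≈ 2.884 → counterexample
(1, 5): LHS = ln(5) ≈ 1.609, RHS = 0 → counterexample
(5, 4): LHS = ln(20) ≈ 2.996, RHS = ln(4)·ln(5) ≈ 2.231 → counterexample

That makes 5 counterexamples.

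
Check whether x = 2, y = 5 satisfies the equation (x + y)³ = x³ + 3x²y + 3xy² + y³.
Substituting x = 2, y = 5:

LHS = (2 + 5)³ = 343
RHS = 2³ + 3·2²·5 + 3·2·5² + 5³ = 343

LHS = RHS, so the equation holds at this point.

Answer: Holds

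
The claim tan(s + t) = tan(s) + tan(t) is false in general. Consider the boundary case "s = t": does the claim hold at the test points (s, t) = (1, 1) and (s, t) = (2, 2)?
No, fails at both test points

At (1, 1): LHS = tan(2) ≈ -2.185 ≠ RHS = 2·tan(1) ≈ 3.115
At (2, 2): LHS = tan(4) ≈ 1.158 ≠ RHS = 2·tan(2) ≈ -4.37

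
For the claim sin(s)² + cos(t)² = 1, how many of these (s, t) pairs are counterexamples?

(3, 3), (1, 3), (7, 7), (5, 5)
1

Testing each pair:
(3, 3): LHS = sin(3)² + cos(3)² = 1, RHS = 1 → satisfies claim
(1, 3): LHS = sin(1)² + cos(3)² ≈ 1.688, RHS = 1 → counterexample
(7, 7): LHS = sin(7)² + cos(7)² = 1, RHS = 1 → satisfies claim
(5, 5): LHS = cos(5)² + sin(5)² = 1, RHS = 1 → satisfies claim

That makes 1 counterexample.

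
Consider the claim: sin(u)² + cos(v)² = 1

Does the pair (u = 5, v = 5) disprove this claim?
No

Substituting u = 5, v = 5:
LHS = sin(5)² + cos(5)² = 1
RHS = 1

The sides agree, so this pair does not disprove the claim.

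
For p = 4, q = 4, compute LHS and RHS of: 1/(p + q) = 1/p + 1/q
LHS = 1/(4 + 4) = 1/8
RHS = 1/4 + 1/4 = 1/2

LHS ≠ RHS, so the equation does not hold here.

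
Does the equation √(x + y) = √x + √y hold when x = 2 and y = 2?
Fails

Substituting x = 2, y = 2:

LHS = √(2 + 2) = 2
RHS = √2 + √2 = 2·√(2) ≈ 2.828

LHS ≠ RHS, so the equation does not hold at this point.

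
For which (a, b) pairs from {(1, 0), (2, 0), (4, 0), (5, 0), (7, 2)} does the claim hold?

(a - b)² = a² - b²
(1, 0), (2, 0), (4, 0), (5, 0)

Testing each pair:
(1, 0): LHS = 1, RHS = 1 → holds
(2, 0): LHS = 4, RHS = 4 → holds
(4, 0): LHS = 16, RHS = 16 → holds
(5, 0): LHS = 25, RHS = 25 → holds
(7, 2): LHS = 25, RHS = 45 → fails

4 of 5 pairs satisfy the claim.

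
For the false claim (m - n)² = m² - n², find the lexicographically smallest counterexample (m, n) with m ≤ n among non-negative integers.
(m, n) = (0, 1)

Substituting (0, 1) into the claim:
LHS = (0 - 1)² = 1
RHS = 0² - 1² = -1

Since LHS ≠ RHS, this pair disproves the claim, and no lexicographically smaller pair (m ≤ n, non-negative integers) does.

For instance (1, 6) is also a counterexample (LHS = 25, RHS = -35), but it's lexicographically larger.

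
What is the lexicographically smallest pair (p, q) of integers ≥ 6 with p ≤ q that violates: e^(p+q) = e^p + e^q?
Substituting (6, 6) into the claim:
LHS = e^(6+6) = e^12 ≈ 162754.8
RHS = e^6 + e^6 = 2·e^6 ≈ 806.9

Since LHS ≠ RHS, this pair disproves the claim, and no lexicographically smaller pair (p ≤ q, integers ≥ 6) does.

For instance (9, 10) is also a counterexample (LHS = e^19 ≈ 178482301.0, RHS = e^9 + e^10 ≈ 30129.5), but it's lexicographically larger.

Answer: (p, q) = (6, 6)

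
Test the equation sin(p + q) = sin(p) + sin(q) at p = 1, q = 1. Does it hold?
Fails

Substituting p = 1, q = 1:

LHS = sin(1 + 1) = sin(2) ≈ 0.9093
RHS = sin(1) + sin(1) = 2·sin(1) ≈ 1.683

LHS ≠ RHS, so the equation does not hold at this point.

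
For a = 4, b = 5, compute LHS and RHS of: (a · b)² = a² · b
LHS = (4 · 5)² = 400
RHS = 4² · 5 = 80

LHS ≠ RHS, so the equation does not hold here.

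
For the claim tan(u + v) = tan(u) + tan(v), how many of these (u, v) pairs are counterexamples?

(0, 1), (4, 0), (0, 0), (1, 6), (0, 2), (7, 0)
Testing each pair:
(0, 1): LHS = tan(1) ≈ 1.557, RHS = tan(1) ≈ 1.557 → satisfies claim
(4, 0): LHS = tan(4) ≈ 1.158, RHS = tan(4) ≈ 1.158 → satisfies claim
(0, 0): LHS = 0, RHS = 0 → satisfies claim
(1, 6): LHS = tan(7) ≈ 0.8714, RHS = tan(6) + tan(1) ≈ 1.266 → counterexample
(0, 2): LHS = tan(2) ≈ -2.185, RHS = tan(2) ≈ -2.185 → satisfies claim
(7, 0): LHS = tan(7) ≈ 0.8714, RHS = tan(7) ≈ 0.8714 → satisfies claim

That makes 1 counterexample.

Answer: 1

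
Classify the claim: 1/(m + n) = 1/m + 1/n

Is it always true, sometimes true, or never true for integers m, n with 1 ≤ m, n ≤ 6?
Never true

The claim fails for every pair in the range. For instance at (m, n) = (1, 1): LHS = 1/2, RHS = 2.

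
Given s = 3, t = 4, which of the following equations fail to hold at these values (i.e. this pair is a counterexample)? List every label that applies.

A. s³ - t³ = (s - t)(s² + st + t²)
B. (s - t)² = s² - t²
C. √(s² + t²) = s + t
B, C

Evaluating each claim at the given values:
A. LHS = -37, RHS = -37 → holds here (LHS = RHS)
B. LHS = 1, RHS = -7 → fails here (LHS ≠ RHS)
C. LHS = 5, RHS = 7 → fails here (LHS ≠ RHS)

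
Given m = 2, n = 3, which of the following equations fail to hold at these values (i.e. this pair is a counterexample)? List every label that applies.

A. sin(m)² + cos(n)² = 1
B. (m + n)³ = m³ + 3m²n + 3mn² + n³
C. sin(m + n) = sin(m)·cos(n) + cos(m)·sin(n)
Evaluating each claim at the given values:
A. LHS = sin(2)² + cos(3)² ≈ 1.807, RHS = 1 → fails here (LHS ≠ RHS)
B. LHS = 125, RHS = 125 → holds here (LHS = RHS)
C. LHS = sin(5) ≈ -0.9589, RHS = sin(2)·cos(3) + sin(3)·cos(2) ≈ -0.9589 → holds here (LHS = RHS)

Answer: A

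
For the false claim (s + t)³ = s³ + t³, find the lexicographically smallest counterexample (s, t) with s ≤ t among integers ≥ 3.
Substituting (3, 3) into the claim:
LHS = (3 + 3)³ = 216
RHS = 3³ + 3³ = 54

Since LHS ≠ RHS, this pair disproves the claim, and no lexicographically smaller pair (s ≤ t, integers ≥ 3) does.

For instance (6, 7) is also a counterexample (LHS = 2197, RHS = 559), but it's lexicographically larger.

Answer: (s, t) = (3, 3)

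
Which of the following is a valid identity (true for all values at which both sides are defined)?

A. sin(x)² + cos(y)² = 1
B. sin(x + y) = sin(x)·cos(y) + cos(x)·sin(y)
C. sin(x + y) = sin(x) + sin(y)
B

A: fails at (2, 4) — LHS = cos(4)² + sin(2)² ≈ 1.254, RHS = 1.
B: holds — e.g. at (1, 4), both sides equal sin(5) ≈ -0.9589.
C: fails at (4, 5) — LHS = sin(9) ≈ 0.4121, RHS = sin(5) + sin(4) ≈ -1.716.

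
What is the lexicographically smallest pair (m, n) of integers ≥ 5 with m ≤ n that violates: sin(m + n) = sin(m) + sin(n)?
(m, n) = (5, 5)

Substituting (5, 5) into the claim:
LHS = sin(5 + 5) = sin(10) ≈ -0.544
RHS = sin(5) + sin(5) = 2·sin(5) ≈ -1.918

Since LHS ≠ RHS, this pair disproves the claim, and no lexicographically smaller pair (m ≤ n, integers ≥ 5) does.

For instance (6, 11) is also a counterexample (LHS = sin(17) ≈ -0.9614, RHS = sin(11) + sin(6) ≈ -1.279), but it's lexicographically larger.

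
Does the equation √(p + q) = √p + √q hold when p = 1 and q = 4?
Substituting p = 1, q = 4:

LHS = √(1 + 4) = √(5) ≈ 2.236
RHS = √1 + √4 = 3

LHS ≠ RHS, so the equation does not hold at this point.

Answer: Fails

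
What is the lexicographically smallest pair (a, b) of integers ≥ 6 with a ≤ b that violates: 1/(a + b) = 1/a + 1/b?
(a, b) = (6, 6)

Substituting (6, 6) into the claim:
LHS = 1/(6 + 6) = 1/12
RHS = 1/6 + 1/6 = 1/3

Since LHS ≠ RHS, this pair disproves the claim, and no lexicographically smaller pair (a ≤ b, integers ≥ 6) does.

For instance (11, 12) is also a counterexample (LHS = 1/23, RHS = 23/132), but it's lexicographically larger.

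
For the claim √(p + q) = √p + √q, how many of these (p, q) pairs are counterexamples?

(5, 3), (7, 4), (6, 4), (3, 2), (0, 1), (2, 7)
5

Testing each pair:
(5, 3): LHS = 2·√(2) ≈ 2.828, RHS = √(3) + √(5) ≈ 3.968 → counterexample
(7, 4): LHS = √(11) ≈ 3.317, RHS = 2 + √(7) ≈ 4.646 → counterexample
(6, 4): LHS = √(10) ≈ 3.162, RHS = 2 + √(6) ≈ 4.449 → counterexample
(3, 2): LHS = √(5) ≈ 2.236, RHS = √(2) + √(3) ≈ 3.146 → counterexample
(0, 1): LHS = 1, RHS = 1 → satisfies claim
(2, 7): LHS = 3, RHS = √(2) + √(7) ≈ 4.06 → counterexample

That makes 5 counterexamples.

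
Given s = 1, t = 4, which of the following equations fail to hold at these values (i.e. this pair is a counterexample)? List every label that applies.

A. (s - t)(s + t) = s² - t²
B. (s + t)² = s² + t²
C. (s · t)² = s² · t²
B

Evaluating each claim at the given values:
A. LHS = -15, RHS = -15 → holds here (LHS = RHS)
B. LHS = 25, RHS = 17 → fails here (LHS ≠ RHS)
C. LHS = 16, RHS = 16 → holds here (LHS = RHS)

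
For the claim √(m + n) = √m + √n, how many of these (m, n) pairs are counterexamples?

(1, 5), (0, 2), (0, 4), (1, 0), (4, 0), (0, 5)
Testing each pair:
(1, 5): LHS = √(6) ≈ 2.449, RHS = 1 + √(5) ≈ 3.236 → counterexample
(0, 2): LHS = √(2) ≈ 1.414, RHS = √(2) ≈ 1.414 → satisfies claim
(0, 4): LHS = 2, RHS = 2 → satisfies claim
(1, 0): LHS = 1, RHS = 1 → satisfies claim
(4, 0): LHS = 2, RHS = 2 → satisfies claim
(0, 5): LHS = √(5) ≈ 2.236, RHS = √(5) ≈ 2.236 → satisfies claim

That makes 1 counterexample.

Answer: 1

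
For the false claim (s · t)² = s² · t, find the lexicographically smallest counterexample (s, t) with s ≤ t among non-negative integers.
At (0, 2): both sides equal 0, so it holds there.
At (0, 3): both sides equal 0, so it holds there.

Substituting (1, 2) into the claim:
LHS = (1 · 2)² = 4
RHS = 1² · 2 = 2

Since LHS ≠ RHS, this pair disproves the claim, and no lexicographically smaller pair (s ≤ t, non-negative integers) does.

For instance (4, 5) is also a counterexample (LHS = 400, RHS = 80), but it's lexicographically larger.

Answer: (s, t) = (1, 2)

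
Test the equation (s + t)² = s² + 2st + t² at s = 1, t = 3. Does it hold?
Holds

Substituting s = 1, t = 3:

LHS = (1 + 3)² = 16
RHS = 1² + 2·1·3 + 3² = 16

LHS = RHS, so the equation holds at this point.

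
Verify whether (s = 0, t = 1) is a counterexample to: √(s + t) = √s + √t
No

Substituting s = 0, t = 1:
LHS = √(0 + 1) = 1
RHS = √0 + √1 = 1

The sides agree, so this pair does not disprove the claim.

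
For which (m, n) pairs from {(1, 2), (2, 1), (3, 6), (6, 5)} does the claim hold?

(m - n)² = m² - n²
Testing each pair:
(1, 2): LHS = 1, RHS = -3 → fails
(2, 1): LHS = 1, RHS = 3 → fails
(3, 6): LHS = 9, RHS = -27 → fails
(6, 5): LHS = 1, RHS = 11 → fails

No pair satisfies the claim.

Answer: None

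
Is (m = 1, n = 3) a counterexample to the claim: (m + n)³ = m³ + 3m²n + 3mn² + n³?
Substituting m = 1, n = 3:
LHS = (1 + 3)³ = 64
RHS = 1³ + 3·1²·3 + 3·1·3² + 3³ = 64

The sides agree, so this pair does not disprove the claim.

Answer: No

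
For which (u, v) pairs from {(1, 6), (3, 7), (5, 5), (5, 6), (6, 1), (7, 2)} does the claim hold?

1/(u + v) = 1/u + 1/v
None

Testing each pair:
(1, 6): LHS = 1/7, RHS = 7/6 → fails
(3, 7): LHS = 1/10, RHS = 10/21 → fails
(5, 5): LHS = 1/10, RHS = 2/5 → fails
(5, 6): LHS = 1/11, RHS = 11/30 → fails
(6, 1): LHS = 1/7, RHS = 7/6 → fails
(7, 2): LHS = 1/9, RHS = 9/14 → fails

No pair satisfies the claim.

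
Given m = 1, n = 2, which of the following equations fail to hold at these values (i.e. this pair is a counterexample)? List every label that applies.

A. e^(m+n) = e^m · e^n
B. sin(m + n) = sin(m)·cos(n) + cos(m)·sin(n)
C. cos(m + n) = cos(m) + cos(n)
Evaluating each claim at the given values:
A. LHS = e^3 ≈ 20.09, RHS = e^3 ≈ 20.09 → holds here (LHS = RHS)
B. LHS = sin(3) ≈ 0.1411, RHS = sin(1)·cos(2) + sin(2)·cos(1) ≈ 0.1411 → holds here (LHS = RHS)
C. LHS = cos(3) ≈ -0.99, RHS = cos(2) + cos(1) ≈ 0.1242 → fails here (LHS ≠ RHS)

Answer: C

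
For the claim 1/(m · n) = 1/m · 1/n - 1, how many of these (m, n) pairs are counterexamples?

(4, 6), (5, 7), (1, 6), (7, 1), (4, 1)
5

Testing each pair:
(4, 6): LHS = 1/24, RHS = -23/24 → counterexample
(5, 7): LHS = 1/35, RHS = -34/35 → counterexample
(1, 6): LHS = 1/6, RHS = -5/6 → counterexample
(7, 1): LHS = 1/7, RHS = -6/7 → counterexample
(4, 1): LHS = 1/4, RHS = -3/4 → counterexample

That makes 5 counterexamples.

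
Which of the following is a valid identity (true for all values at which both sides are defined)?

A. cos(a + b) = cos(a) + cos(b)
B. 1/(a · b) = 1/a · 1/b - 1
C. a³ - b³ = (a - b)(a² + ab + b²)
A: fails at (4, 5) — LHS = cos(9) ≈ -0.9111, RHS = cos(4) + cos(5) ≈ -0.37.
B: fails at (1, 3) — LHS = 1/3, RHS = -2/3.
C: holds — e.g. at (6, 7), both sides equal -127.

Answer: C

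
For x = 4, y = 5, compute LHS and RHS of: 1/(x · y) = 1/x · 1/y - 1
LHS = 1/(4 · 5) = 1/20
RHS = 1/4 · 1/5 - 1 = -19/20

LHS ≠ RHS, so the equation does not hold here.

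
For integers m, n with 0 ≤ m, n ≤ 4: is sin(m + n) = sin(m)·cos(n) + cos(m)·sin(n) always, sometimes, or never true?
The identity holds for every pair in the range. For instance at (m, n) = (1, 1): both sides equal sin(2) ≈ 0.9093.

Answer: Always true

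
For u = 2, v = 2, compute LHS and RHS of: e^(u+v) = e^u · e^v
LHS = e^(2+2) = e^4 ≈ 54.6
RHS = e^2 · e^2 = e^4 ≈ 54.6

LHS = RHS: the two sides agree.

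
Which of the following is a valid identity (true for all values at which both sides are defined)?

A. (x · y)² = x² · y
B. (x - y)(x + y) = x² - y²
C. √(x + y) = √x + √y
A: fails at (2, 7) — LHS = 196, RHS = 28.
B: holds — e.g. at (2, 4), both sides equal -12.
C: fails at (3, 5) — LHS = 2·√(2) ≈ 2.828, RHS = √(3) + √(5) ≈ 3.968.

Answer: B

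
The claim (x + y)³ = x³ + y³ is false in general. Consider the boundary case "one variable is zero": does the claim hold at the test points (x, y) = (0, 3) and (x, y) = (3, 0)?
At (0, 3): LHS = 27, RHS = 27 → equal
At (3, 0): LHS = 27, RHS = 27 → equal

So the claim does hold at both of these boundary points, even though it is not an identity.

Answer: Yes, holds at both test points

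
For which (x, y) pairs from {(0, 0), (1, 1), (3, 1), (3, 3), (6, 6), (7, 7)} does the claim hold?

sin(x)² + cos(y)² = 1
(0, 0), (1, 1), (3, 3), (6, 6), (7, 7)

Testing each pair:
(0, 0): LHS = 1, RHS = 1 → holds
(1, 1): LHS = cos(1)² + sin(1)² = 1, RHS = 1 → holds
(3, 1): LHS = sin(3)² + cos(1)² ≈ 0.3118, RHS = 1 → fails
(3, 3): LHS = sin(3)² + cos(3)² = 1, RHS = 1 → holds
(6, 6): LHS = sin(6)² + cos(6)² = 1, RHS = 1 → holds
(7, 7): LHS = sin(7)² + cos(7)² = 1, RHS = 1 → holds

5 of 6 pairs satisfy the claim.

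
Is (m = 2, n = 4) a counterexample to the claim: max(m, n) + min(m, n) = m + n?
Substituting m = 2, n = 4:
LHS = max(2, 4) + min(2, 4) = 6
RHS = 2 + 4 = 6

The sides agree, so this pair does not disprove the claim.

Answer: No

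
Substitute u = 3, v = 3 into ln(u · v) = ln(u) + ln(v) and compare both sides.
LHS = ln(3 · 3) = ln(9) ≈ 2.197
RHS = ln(3) + ln(3) = 2·ln(3) ≈ 2.197

LHS = RHS: the two sides agree.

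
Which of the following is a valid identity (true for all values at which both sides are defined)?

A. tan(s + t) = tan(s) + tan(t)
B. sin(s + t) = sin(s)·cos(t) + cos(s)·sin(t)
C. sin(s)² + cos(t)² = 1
A: fails at (3, 3) — LHS = tan(6) ≈ -0.291, RHS = 2·tan(3) ≈ -0.2851.
B: holds — e.g. at (5, 5), both sides equal sin(10) ≈ -0.544.
C: fails at (2, 3) — LHS = sin(2)² + cos(3)² ≈ 1.807, RHS = 1.

Answer: B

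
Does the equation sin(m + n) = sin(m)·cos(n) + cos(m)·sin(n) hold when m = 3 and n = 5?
Holds

Substituting m = 3, n = 5:

LHS = sin(3 + 5) = sin(8) ≈ 0.9894
RHS = sin(3)·cos(5) + cos(3)·sin(5) = sin(3)·cos(5) + sin(5)·cos(3) ≈ 0.9894

LHS = RHS, so the equation holds at this point.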